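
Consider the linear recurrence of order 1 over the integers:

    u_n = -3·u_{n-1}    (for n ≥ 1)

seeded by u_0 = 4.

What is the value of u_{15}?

u_1 = -3·4 = -12
u_2 = -3·-12 = 36
u_3 = -3·36 = -108
u_4 = -3·-108 = 324
u_5 = -3·324 = -972
u_6 = -3·-972 = 2916
u_7 = -3·2916 = -8748
u_8 = -3·-8748 = 26244
u_9 = -3·26244 = -78732
u_10 = -3·-78732 = 236196
u_11 = -3·236196 = -708588
u_12 = -3·-708588 = 2125764
u_13 = -3·2125764 = -6377292
u_14 = -3·-6377292 = 19131876
u_15 = -3·19131876 = -57395628

-57395628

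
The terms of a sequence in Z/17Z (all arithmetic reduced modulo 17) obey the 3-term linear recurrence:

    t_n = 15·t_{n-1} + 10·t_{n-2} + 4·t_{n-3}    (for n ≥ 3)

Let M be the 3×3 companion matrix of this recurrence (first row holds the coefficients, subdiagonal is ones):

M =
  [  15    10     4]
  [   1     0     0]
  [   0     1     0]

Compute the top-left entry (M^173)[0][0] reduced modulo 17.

(M^173)[0][0] is the top entry after applying M 173 times to the unit state (1, 0, 0). Equivalently it is h_{175} for the auxiliary sequence (h_n) obeying the same recurrence with h_2 = 1 and h_i = 0 for 0 ≤ i < 2:
h_3 = 15·1 + 10·0 + 4·0 = 15
h_4 = 15·15 + 10·1 + 4·0 = 14
h_5 = 15·14 + 10·15 + 4·1 = 7
h_6 = 15·7 + 10·14 + 4·15 = 16
h_7 = 15·16 + 10·7 + 4·14 = 9
h_8 = 15·9 + 10·16 + 4·7 = 0
Continuing the recurrence:
  h_9 = 1;  h_10 = 0;  h_11 = 10;  h_12 = 1;  h_13 = 13;  h_14 = 7
  h_15 = 1;  h_16 = 1;  h_17 = 2;  h_18 = 10;  h_19 = 4;  h_20 = 15
  h_21 = 16;  h_22 = 15;  h_23 = 3;  h_24 = 4;  h_25 = 14;  h_26 = 7
  h_27 = 6;  h_28 = 12;  h_29 = 13;  h_30 = 16;  h_31 = 10;  h_32 = 5
  h_33 = 1;  h_34 = 3;  h_35 = 7;  h_36 = 3;  h_37 = 8;  h_38 = 8
  h_39 = 8;  h_40 = 11;  h_41 = 5;  h_42 = 13;  h_43 = 0;  h_44 = 14
  h_45 = 7;  h_46 = 7;  h_47 = 10;  h_48 = 10;  h_49 = 6;  h_50 = 9
  h_51 = 14;  h_52 = 1;  h_53 = 4;  h_54 = 7;  h_55 = 13;  h_56 = 9
  h_57 = 4;  h_58 = 15;  h_59 = 12;  h_60 = 6;  h_61 = 15;  h_62 = 10
  h_63 = 1;  h_64 = 5;  h_65 = 6;  h_66 = 8;  h_67 = 13;  h_68 = 10
  h_69 = 6;  h_70 = 4;  h_71 = 7;  h_72 = 16;  h_73 = 3;  h_74 = 12
  h_75 = 2;  h_76 = 9;  h_77 = 16;  h_78 = 15;  h_79 = 13;  h_80 = 1
  h_81 = 1;  h_82 = 9;  h_83 = 13;  h_84 = 0;  h_85 = 13;  h_86 = 9
  h_87 = 10;  h_88 = 3;  h_89 = 11;  h_90 = 14;  h_91 = 9;  h_92 = 13
  h_93 = 1;  h_94 = 11;  h_95 = 6;  h_96 = 0;  h_97 = 2;  h_98 = 3
  h_99 = 14;  h_100 = 10;  h_101 = 13;  h_102 = 11;  h_103 = 12;  h_104 = 2
  h_105 = 7;  h_106 = 3;  h_107 = 4;  h_108 = 16;  h_109 = 3;  h_110 = 0
  h_111 = 9;  h_112 = 11;  h_113 = 0;  h_114 = 10;  h_115 = 7;  h_116 = 1
  h_117 = 6;  h_118 = 9;  h_119 = 12;  h_120 = 5;  h_121 = 10;  h_122 = 10
  h_123 = 15;  h_124 = 8;  h_125 = 4;  h_126 = 13;  h_127 = 12;  h_128 = 3
  h_129 = 13;  h_130 = 1;  h_131 = 4;  h_132 = 3;  h_133 = 4;  h_134 = 4
  h_135 = 10;  h_136 = 2;  h_137 = 10;  h_138 = 6;  h_139 = 11;  h_140 = 10
  h_141 = 12;  h_142 = 1;  h_143 = 5;  h_144 = 14;  h_145 = 9;  h_146 = 6
  h_147 = 15;  h_148 = 15;  h_149 = 8;  h_150 = 7;  h_151 = 7;  h_152 = 3
  h_153 = 7;  h_154 = 10;  h_155 = 11;  h_156 = 4;  h_157 = 6;  h_158 = 4
  h_159 = 0;  h_160 = 13;  h_161 = 7;  h_162 = 14;  h_163 = 9;  h_164 = 14
  h_165 = 16;  h_166 = 8;  h_167 = 13;  h_168 = 16;  h_169 = 11;  h_170 = 3
  h_171 = 15;  h_172 = 10;  h_173 = 6
h_174 = 15·6 + 10·10 + 4·15 = 12
h_175 = 15·12 + 10·6 + 4·10 = 8

8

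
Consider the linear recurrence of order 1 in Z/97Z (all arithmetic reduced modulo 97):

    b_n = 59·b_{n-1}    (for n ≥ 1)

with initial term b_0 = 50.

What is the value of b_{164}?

b_1 = 59·50 = 40
b_2 = 59·40 = 32
b_3 = 59·32 = 45
b_4 = 59·45 = 36
b_5 = 59·36 = 87
b_6 = 59·87 = 89
b_7 = 59·89 = 13
b_8 = 59·13 = 88
b_9 = 59·88 = 51
b_10 = 59·51 = 2
b_11 = 59·2 = 21
b_12 = 59·21 = 75
b_13 = 59·75 = 60
b_14 = 59·60 = 48
b_15 = 59·48 = 19
b_16 = 59·19 = 54
b_17 = 59·54 = 82
b_18 = 59·82 = 85
b_19 = 59·85 = 68
b_20 = 59·68 = 35
b_21 = 59·35 = 28
b_22 = 59·28 = 3
b_23 = 59·3 = 80
b_24 = 59·80 = 64
b_25 = 59·64 = 90
b_26 = 59·90 = 72
b_27 = 59·72 = 77
b_28 = 59·77 = 81
b_29 = 59·81 = 26
b_30 = 59·26 = 79
b_31 = 59·79 = 5
b_32 = 59·5 = 4
b_33 = 59·4 = 42
b_34 = 59·42 = 53
b_35 = 59·53 = 23
b_36 = 59·23 = 96
b_37 = 59·96 = 38
b_38 = 59·38 = 11
b_39 = 59·11 = 67
b_40 = 59·67 = 73
b_41 = 59·73 = 39
b_42 = 59·39 = 70
b_43 = 59·70 = 56
b_44 = 59·56 = 6
b_45 = 59·6 = 63
b_46 = 59·63 = 31
b_47 = 59·31 = 83
b_48 = 59·83 = 47
b_49 = 59·47 = 57
b_50 = 59·57 = 65
b_51 = 59·65 = 52
b_52 = 59·52 = 61
b_53 = 59·61 = 10
b_54 = 59·10 = 8
b_55 = 59·8 = 84
b_56 = 59·84 = 9
b_57 = 59·9 = 46
b_58 = 59·46 = 95
b_59 = 59·95 = 76
b_60 = 59·76 = 22
b_61 = 59·22 = 37
b_62 = 59·37 = 49
b_63 = 59·49 = 78
b_64 = 59·78 = 43
b_65 = 59·43 = 15
b_66 = 59·15 = 12
b_67 = 59·12 = 29
b_68 = 59·29 = 62
b_69 = 59·62 = 69
b_70 = 59·69 = 94
b_71 = 59·94 = 17
b_72 = 59·17 = 33
b_73 = 59·33 = 7
b_74 = 59·7 = 25
b_75 = 59·25 = 20
b_76 = 59·20 = 16
b_77 = 59·16 = 71
b_78 = 59·71 = 18
b_79 = 59·18 = 92
b_80 = 59·92 = 93
b_81 = 59·93 = 55
b_82 = 59·55 = 44
b_83 = 59·44 = 74
b_84 = 59·74 = 1
b_85 = 59·1 = 59
b_86 = 59·59 = 86
b_87 = 59·86 = 30
b_88 = 59·30 = 24
b_89 = 59·24 = 58
b_90 = 59·58 = 27
b_91 = 59·27 = 41
b_92 = 59·41 = 91
b_93 = 59·91 = 34
b_94 = 59·34 = 66
b_95 = 59·66 = 14
b_96 = 59·14 = 50
b_97 = 59·50 = 40
b_98 = 59·40 = 32
b_99 = 59·32 = 45
b_100 = 59·45 = 36
b_101 = 59·36 = 87
b_102 = 59·87 = 89
b_103 = 59·89 = 13
b_104 = 59·13 = 88
b_105 = 59·88 = 51
b_106 = 59·51 = 2
b_107 = 59·2 = 21
b_108 = 59·21 = 75
b_109 = 59·75 = 60
b_110 = 59·60 = 48
b_111 = 59·48 = 19
b_112 = 59·19 = 54
b_113 = 59·54 = 82
b_114 = 59·82 = 85
b_115 = 59·85 = 68
b_116 = 59·68 = 35
b_117 = 59·35 = 28
b_118 = 59·28 = 3
b_119 = 59·3 = 80
b_120 = 59·80 = 64
b_121 = 59·64 = 90
b_122 = 59·90 = 72
b_123 = 59·72 = 77
b_124 = 59·77 = 81
b_125 = 59·81 = 26
b_126 = 59·26 = 79
b_127 = 59·79 = 5
b_128 = 59·5 = 4
b_129 = 59·4 = 42
b_130 = 59·42 = 53
b_131 = 59·53 = 23
b_132 = 59·23 = 96
b_133 = 59·96 = 38
b_134 = 59·38 = 11
b_135 = 59·11 = 67
b_136 = 59·67 = 73
b_137 = 59·73 = 39
b_138 = 59·39 = 70
b_139 = 59·70 = 56
b_140 = 59·56 = 6
b_141 = 59·6 = 63
b_142 = 59·63 = 31
b_143 = 59·31 = 83
b_144 = 59·83 = 47
b_145 = 59·47 = 57
b_146 = 59·57 = 65
b_147 = 59·65 = 52
b_148 = 59·52 = 61
b_149 = 59·61 = 10
b_150 = 59·10 = 8
b_151 = 59·8 = 84
b_152 = 59·84 = 9
b_153 = 59·9 = 46
b_154 = 59·46 = 95
b_155 = 59·95 = 76
b_156 = 59·76 = 22
b_157 = 59·22 = 37
b_158 = 59·37 = 49
b_159 = 59·49 = 78
b_160 = 59·78 = 43
b_161 = 59·43 = 15
b_162 = 59·15 = 12
b_163 = 59·12 = 29
b_164 = 59·29 = 62

62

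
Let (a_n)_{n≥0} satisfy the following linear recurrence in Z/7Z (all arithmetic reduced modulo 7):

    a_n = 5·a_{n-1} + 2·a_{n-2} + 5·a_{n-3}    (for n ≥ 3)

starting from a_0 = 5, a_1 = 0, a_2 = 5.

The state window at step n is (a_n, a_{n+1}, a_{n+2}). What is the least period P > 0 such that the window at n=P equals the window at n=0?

n=0: window = (5, 0, 5)
n=1: window = (0, 5, 1)
n=2: window = (5, 1, 1)
n=3: window = (1, 1, 4)
n=4: window = (1, 4, 6)
n=5: window = (4, 6, 1)
n=6: window = (6, 1, 2)
n=7: window = (1, 2, 0)
n=8: window = (2, 0, 2)
n=9: window = (0, 2, 6)
n=10: window = (2, 6, 6)
n=11: window = (6, 6, 3)
n=12: window = (6, 3, 1)
n=13: window = (3, 1, 6)
n=14: window = (1, 6, 5)
n=15: window = (6, 5, 0)
n=16: window = (5, 0, 5)
window at n=16 equals window at n=0 → period = 16

16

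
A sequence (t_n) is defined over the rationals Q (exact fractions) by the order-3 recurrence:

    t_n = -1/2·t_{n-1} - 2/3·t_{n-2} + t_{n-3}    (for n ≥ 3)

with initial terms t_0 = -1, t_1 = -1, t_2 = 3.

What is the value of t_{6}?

t_3 = -1/2·3 + -2/3·-1 + 1·-1 = -11/6
t_4 = -1/2·-11/6 + -2/3·3 + 1·-1 = -25/12
t_5 = -1/2·-25/12 + -2/3·-11/6 + 1·3 = 379/72
t_6 = -1/2·379/72 + -2/3·-25/12 + 1·-11/6 = -443/144

-443/144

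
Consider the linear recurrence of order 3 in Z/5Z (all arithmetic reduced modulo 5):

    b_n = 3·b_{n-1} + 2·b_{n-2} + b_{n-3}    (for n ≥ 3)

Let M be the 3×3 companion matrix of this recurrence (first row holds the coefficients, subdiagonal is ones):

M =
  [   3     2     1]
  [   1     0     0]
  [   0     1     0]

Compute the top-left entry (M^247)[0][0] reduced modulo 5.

1

(M^247)[0][0] is the top entry after applying M 247 times to the unit state (1, 0, 0). Equivalently it is h_{249} for the auxiliary sequence (h_n) obeying the same recurrence with h_2 = 1 and h_i = 0 for 0 ≤ i < 2:
h_3 = 3·1 + 2·0 + 1·0 = 3
h_4 = 3·3 + 2·1 + 1·0 = 1
h_5 = 3·1 + 2·3 + 1·1 = 0
h_6 = 3·0 + 2·1 + 1·3 = 0
h_7 = 3·0 + 2·0 + 1·1 = 1
(h_5, h_6, h_7) = (0, 0, 1) = (h_0, h_1, h_2), so the sequence has period 5.
249 ≡ 4 (mod 5), hence h_249 = h_4 = 1.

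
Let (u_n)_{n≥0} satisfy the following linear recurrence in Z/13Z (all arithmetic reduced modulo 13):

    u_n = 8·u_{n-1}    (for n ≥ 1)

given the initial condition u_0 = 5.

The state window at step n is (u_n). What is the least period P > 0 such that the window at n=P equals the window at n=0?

4

n=0: window = (5)
n=1: window = (1)
n=2: window = (8)
n=3: window = (12)
n=4: window = (5)
window at n=4 equals window at n=0 → period = 4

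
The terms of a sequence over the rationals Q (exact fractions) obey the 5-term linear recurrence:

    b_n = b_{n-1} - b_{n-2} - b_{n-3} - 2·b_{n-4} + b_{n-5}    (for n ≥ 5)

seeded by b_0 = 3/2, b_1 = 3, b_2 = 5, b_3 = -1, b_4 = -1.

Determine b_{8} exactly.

b_5 = 1·-1 + -1·-1 + -1·5 + -2·3 + 1·3/2 = -19/2
b_6 = 1·-19/2 + -1·-1 + -1·-1 + -2·5 + 1·3 = -29/2
b_7 = 1·-29/2 + -1·-19/2 + -1·-1 + -2·-1 + 1·5 = 3
b_8 = 1·3 + -1·-29/2 + -1·-19/2 + -2·-1 + 1·-1 = 28

28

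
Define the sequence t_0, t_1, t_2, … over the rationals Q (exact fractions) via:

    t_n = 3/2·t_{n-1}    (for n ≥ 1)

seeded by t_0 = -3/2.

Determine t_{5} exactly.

-729/64

t_1 = 3/2·-3/2 = -9/4
t_2 = 3/2·-9/4 = -27/8
t_3 = 3/2·-27/8 = -81/16
t_4 = 3/2·-81/16 = -243/32
t_5 = 3/2·-243/32 = -729/64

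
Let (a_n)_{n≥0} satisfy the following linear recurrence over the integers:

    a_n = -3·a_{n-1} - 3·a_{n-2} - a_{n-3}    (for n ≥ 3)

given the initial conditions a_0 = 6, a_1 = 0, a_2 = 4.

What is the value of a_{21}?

a_3 = -3·4 + -3·0 + -1·6 = -18
a_4 = -3·-18 + -3·4 + -1·0 = 42
a_5 = -3·42 + -3·-18 + -1·4 = -76
a_6 = -3·-76 + -3·42 + -1·-18 = 120
a_7 = -3·120 + -3·-76 + -1·42 = -174
a_8 = -3·-174 + -3·120 + -1·-76 = 238
a_9 = -3·238 + -3·-174 + -1·120 = -312
a_10 = -3·-312 + -3·238 + -1·-174 = 396
a_11 = -3·396 + -3·-312 + -1·238 = -490
a_12 = -3·-490 + -3·396 + -1·-312 = 594
a_13 = -3·594 + -3·-490 + -1·396 = -708
a_14 = -3·-708 + -3·594 + -1·-490 = 832
a_15 = -3·832 + -3·-708 + -1·594 = -966
a_16 = -3·-966 + -3·832 + -1·-708 = 1110
a_17 = -3·1110 + -3·-966 + -1·832 = -1264
a_18 = -3·-1264 + -3·1110 + -1·-966 = 1428
a_19 = -3·1428 + -3·-1264 + -1·1110 = -1602
a_20 = -3·-1602 + -3·1428 + -1·-1264 = 1786
a_21 = -3·1786 + -3·-1602 + -1·1428 = -1980

-1980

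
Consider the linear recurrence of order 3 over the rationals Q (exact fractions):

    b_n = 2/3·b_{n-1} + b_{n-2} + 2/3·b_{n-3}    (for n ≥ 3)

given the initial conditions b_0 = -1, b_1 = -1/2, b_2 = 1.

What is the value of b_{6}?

b_3 = 2/3·1 + 1·-1/2 + 2/3·-1 = -1/2
b_4 = 2/3·-1/2 + 1·1 + 2/3·-1/2 = 1/3
b_5 = 2/3·1/3 + 1·-1/2 + 2/3·1 = 7/18
b_6 = 2/3·7/18 + 1·1/3 + 2/3·-1/2 = 7/27

7/27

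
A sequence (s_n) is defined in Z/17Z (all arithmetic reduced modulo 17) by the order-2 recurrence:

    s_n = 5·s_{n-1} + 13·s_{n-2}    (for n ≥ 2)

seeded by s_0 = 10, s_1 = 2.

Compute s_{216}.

10

s_2 = 5·2 + 13·10 = 4
s_3 = 5·4 + 13·2 = 12
s_4 = 5·12 + 13·4 = 10
s_5 = 5·10 + 13·12 = 2
(s_4, s_5) = (10, 2) = (s_0, s_1), so the sequence has period 4.
216 ≡ 0 (mod 4), hence s_216 = s_0 = 10.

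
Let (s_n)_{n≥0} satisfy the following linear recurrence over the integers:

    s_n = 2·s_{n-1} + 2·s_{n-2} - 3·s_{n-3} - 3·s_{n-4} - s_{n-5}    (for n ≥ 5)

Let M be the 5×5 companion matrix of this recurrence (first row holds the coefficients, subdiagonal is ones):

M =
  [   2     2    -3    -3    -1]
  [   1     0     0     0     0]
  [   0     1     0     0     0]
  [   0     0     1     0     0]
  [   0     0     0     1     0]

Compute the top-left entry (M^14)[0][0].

-2905

(M^14)[0][0] is the top entry after applying M 14 times to the unit state (1, 0, 0, 0, 0). Equivalently it is h_{18} for the auxiliary sequence (h_n) obeying the same recurrence with h_4 = 1 and h_i = 0 for 0 ≤ i < 4:
h_5 = 2·1 + 2·0 + -3·0 + -3·0 + -1·0 = 2
h_6 = 2·2 + 2·1 + -3·0 + -3·0 + -1·0 = 6
h_7 = 2·6 + 2·2 + -3·1 + -3·0 + -1·0 = 13
h_8 = 2·13 + 2·6 + -3·2 + -3·1 + -1·0 = 29
h_9 = 2·29 + 2·13 + -3·6 + -3·2 + -1·1 = 59
h_10 = 2·59 + 2·29 + -3·13 + -3·6 + -1·2 = 117
h_11 = 2·117 + 2·59 + -3·29 + -3·13 + -1·6 = 220
h_12 = 2·220 + 2·117 + -3·59 + -3·29 + -1·13 = 397
h_13 = 2·397 + 2·220 + -3·117 + -3·59 + -1·29 = 677
h_14 = 2·677 + 2·397 + -3·220 + -3·117 + -1·59 = 1078
h_15 = 2·1078 + 2·677 + -3·397 + -3·220 + -1·117 = 1542
h_16 = 2·1542 + 2·1078 + -3·677 + -3·397 + -1·220 = 1798
h_17 = 2·1798 + 2·1542 + -3·1078 + -3·677 + -1·397 = 1018
h_18 = 2·1018 + 2·1798 + -3·1542 + -3·1078 + -1·677 = -2905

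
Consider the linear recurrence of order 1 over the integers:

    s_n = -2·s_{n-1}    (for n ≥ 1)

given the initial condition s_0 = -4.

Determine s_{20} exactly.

s_1 = -2·-4 = 8
s_2 = -2·8 = -16
s_3 = -2·-16 = 32
s_4 = -2·32 = -64
s_5 = -2·-64 = 128
s_6 = -2·128 = -256
s_7 = -2·-256 = 512
s_8 = -2·512 = -1024
s_9 = -2·-1024 = 2048
s_10 = -2·2048 = -4096
s_11 = -2·-4096 = 8192
s_12 = -2·8192 = -16384
s_13 = -2·-16384 = 32768
s_14 = -2·32768 = -65536
s_15 = -2·-65536 = 131072
s_16 = -2·131072 = -262144
s_17 = -2·-262144 = 524288
s_18 = -2·524288 = -1048576
s_19 = -2·-1048576 = 2097152
s_20 = -2·2097152 = -4194304

-4194304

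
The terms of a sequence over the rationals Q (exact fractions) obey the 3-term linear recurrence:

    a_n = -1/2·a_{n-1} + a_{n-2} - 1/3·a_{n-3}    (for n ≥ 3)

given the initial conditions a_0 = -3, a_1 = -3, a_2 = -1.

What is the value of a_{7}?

a_3 = -1/2·-1 + 1·-3 + -1/3·-3 = -3/2
a_4 = -1/2·-3/2 + 1·-1 + -1/3·-3 = 3/4
a_5 = -1/2·3/4 + 1·-3/2 + -1/3·-1 = -37/24
a_6 = -1/2·-37/24 + 1·3/4 + -1/3·-3/2 = 97/48
a_7 = -1/2·97/48 + 1·-37/24 + -1/3·3/4 = -269/96

-269/96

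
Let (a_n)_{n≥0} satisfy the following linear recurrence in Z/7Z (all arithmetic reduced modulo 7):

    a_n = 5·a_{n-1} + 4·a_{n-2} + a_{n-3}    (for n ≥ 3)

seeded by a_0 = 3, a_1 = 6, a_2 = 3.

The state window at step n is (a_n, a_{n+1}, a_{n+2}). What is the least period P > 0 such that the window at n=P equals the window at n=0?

42

n=0: window = (3, 6, 3)
n=1: window = (6, 3, 0)
n=2: window = (3, 0, 4)
n=3: window = (0, 4, 2)
n=4: window = (4, 2, 5)
n=5: window = (2, 5, 2)
n=6: window = (5, 2, 4)
n=7: window = (2, 4, 5)
n=8: window = (4, 5, 1)
n=9: window = (5, 1, 1)
n=10: window = (1, 1, 0)
n=11: window = (1, 0, 5)
n=12: window = (0, 5, 5)
n=13: window = (5, 5, 3)
n=14: window = (5, 3, 5)
n=15: window = (3, 5, 0)
n=16: window = (5, 0, 2)
n=17: window = (0, 2, 1)
n=18: window = (2, 1, 6)
n=19: window = (1, 6, 1)
n=20: window = (6, 1, 2)
n=21: window = (1, 2, 6)
n=22: window = (2, 6, 4)
n=23: window = (6, 4, 4)
n=24: window = (4, 4, 0)
n=25: window = (4, 0, 6)
n=26: window = (0, 6, 6)
n=27: window = (6, 6, 5)
n=28: window = (6, 5, 6)
n=29: window = (5, 6, 0)
n=30: window = (6, 0, 1)
n=31: window = (0, 1, 4)
n=32: window = (1, 4, 3)
n=33: window = (4, 3, 4)
n=34: window = (3, 4, 1)
n=35: window = (4, 1, 3)
n=36: window = (1, 3, 2)
n=37: window = (3, 2, 2)
n=38: window = (2, 2, 0)
n=39: window = (2, 0, 3)
n=40: window = (0, 3, 3)
n=41: window = (3, 3, 6)
n=42: window = (3, 6, 3)
window at n=42 equals window at n=0 → period = 42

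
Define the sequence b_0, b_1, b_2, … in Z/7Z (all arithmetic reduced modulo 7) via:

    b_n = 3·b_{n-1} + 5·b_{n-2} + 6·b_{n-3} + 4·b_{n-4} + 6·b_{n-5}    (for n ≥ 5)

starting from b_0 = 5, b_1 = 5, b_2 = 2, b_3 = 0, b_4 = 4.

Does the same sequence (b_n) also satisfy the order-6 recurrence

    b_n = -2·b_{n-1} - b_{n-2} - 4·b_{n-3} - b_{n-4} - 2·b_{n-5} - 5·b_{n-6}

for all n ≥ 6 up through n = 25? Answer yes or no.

Terms b_0..b_25: 5, 5, 2, 0, 4, 4, 0, 0, 5, 6, 4, 2, 5, 5, 6, 0, 1, 5, 4, 2, 4, 2, 0, 3, 0, 5
n=6: candidate gives 0, actual b_6 = 0 ✓
n=7: candidate gives 0, actual b_7 = 0 ✓
n=8: candidate gives 5, actual b_8 = 5 ✓
n=9: candidate gives 6, actual b_9 = 6 ✓
n=10: candidate gives 4, actual b_10 = 4 ✓
n=11: candidate gives 2, actual b_11 = 2 ✓
n=12: candidate gives 5, actual b_12 = 5 ✓
n=13: candidate gives 5, actual b_13 = 5 ✓
n=14: candidate gives 6, actual b_14 = 6 ✓
n=15: candidate gives 0, actual b_15 = 0 ✓
n=16: candidate gives 1, actual b_16 = 1 ✓
n=17: candidate gives 5, actual b_17 = 5 ✓
n=18: candidate gives 4, actual b_18 = 4 ✓
n=19: candidate gives 2, actual b_19 = 2 ✓
n=20: candidate gives 4, actual b_20 = 4 ✓
n=21: candidate gives 2, actual b_21 = 2 ✓
n=22: candidate gives 0, actual b_22 = 0 ✓
n=23: candidate gives 3, actual b_23 = 3 ✓
n=24: candidate gives 0, actual b_24 = 0 ✓
n=25: candidate gives 5, actual b_25 = 5 ✓

yes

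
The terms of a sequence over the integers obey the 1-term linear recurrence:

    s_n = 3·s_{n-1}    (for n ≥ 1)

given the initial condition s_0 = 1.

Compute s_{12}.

s_1 = 3·1 = 3
s_2 = 3·3 = 9
s_3 = 3·9 = 27
s_4 = 3·27 = 81
s_5 = 3·81 = 243
s_6 = 3·243 = 729
s_7 = 3·729 = 2187
s_8 = 3·2187 = 6561
s_9 = 3·6561 = 19683
s_10 = 3·19683 = 59049
s_11 = 3·59049 = 177147
s_12 = 3·177147 = 531441

531441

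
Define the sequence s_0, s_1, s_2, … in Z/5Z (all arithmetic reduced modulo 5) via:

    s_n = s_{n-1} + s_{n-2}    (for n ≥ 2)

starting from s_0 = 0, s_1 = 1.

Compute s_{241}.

1

s_2 = 1·1 + 1·0 = 1
s_3 = 1·1 + 1·1 = 2
s_4 = 1·2 + 1·1 = 3
s_5 = 1·3 + 1·2 = 0
s_6 = 1·0 + 1·3 = 3
s_7 = 1·3 + 1·0 = 3
s_8 = 1·3 + 1·3 = 1
s_9 = 1·1 + 1·3 = 4
s_10 = 1·4 + 1·1 = 0
s_11 = 1·0 + 1·4 = 4
s_12 = 1·4 + 1·0 = 4
s_13 = 1·4 + 1·4 = 3
s_14 = 1·3 + 1·4 = 2
s_15 = 1·2 + 1·3 = 0
s_16 = 1·0 + 1·2 = 2
s_17 = 1·2 + 1·0 = 2
s_18 = 1·2 + 1·2 = 4
s_19 = 1·4 + 1·2 = 1
s_20 = 1·1 + 1·4 = 0
s_21 = 1·0 + 1·1 = 1
(s_20, s_21) = (0, 1) = (s_0, s_1), so the sequence has period 20.
241 ≡ 1 (mod 20), hence s_241 = s_1 = 1.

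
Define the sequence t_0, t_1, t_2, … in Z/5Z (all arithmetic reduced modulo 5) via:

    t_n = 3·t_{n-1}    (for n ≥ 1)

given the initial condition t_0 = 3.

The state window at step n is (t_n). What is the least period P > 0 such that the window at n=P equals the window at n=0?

n=0: window = (3)
n=1: window = (4)
n=2: window = (2)
n=3: window = (1)
n=4: window = (3)
window at n=4 equals window at n=0 → period = 4

4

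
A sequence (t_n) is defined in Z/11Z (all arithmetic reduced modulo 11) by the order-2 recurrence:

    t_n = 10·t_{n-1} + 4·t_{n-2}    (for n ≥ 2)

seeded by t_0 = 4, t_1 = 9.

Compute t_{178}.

3

t_2 = 10·9 + 4·4 = 7
t_3 = 10·7 + 4·9 = 7
t_4 = 10·7 + 4·7 = 10
t_5 = 10·10 + 4·7 = 7
t_6 = 10·7 + 4·10 = 0
t_7 = 10·0 + 4·7 = 6
t_8 = 10·6 + 4·0 = 5
t_9 = 10·5 + 4·6 = 8
t_10 = 10·8 + 4·5 = 1
t_11 = 10·1 + 4·8 = 9
t_12 = 10·9 + 4·1 = 6
t_13 = 10·6 + 4·9 = 8
t_14 = 10·8 + 4·6 = 5
t_15 = 10·5 + 4·8 = 5
t_16 = 10·5 + 4·5 = 4
t_17 = 10·4 + 4·5 = 5
t_18 = 10·5 + 4·4 = 0
t_19 = 10·0 + 4·5 = 9
t_20 = 10·9 + 4·0 = 2
t_21 = 10·2 + 4·9 = 1
t_22 = 10·1 + 4·2 = 7
t_23 = 10·7 + 4·1 = 8
t_24 = 10·8 + 4·7 = 9
t_25 = 10·9 + 4·8 = 1
t_26 = 10·1 + 4·9 = 2
t_27 = 10·2 + 4·1 = 2
t_28 = 10·2 + 4·2 = 6
t_29 = 10·6 + 4·2 = 2
t_30 = 10·2 + 4·6 = 0
t_31 = 10·0 + 4·2 = 8
t_32 = 10·8 + 4·0 = 3
t_33 = 10·3 + 4·8 = 7
t_34 = 10·7 + 4·3 = 5
t_35 = 10·5 + 4·7 = 1
t_36 = 10·1 + 4·5 = 8
t_37 = 10·8 + 4·1 = 7
t_38 = 10·7 + 4·8 = 3
t_39 = 10·3 + 4·7 = 3
t_40 = 10·3 + 4·3 = 9
t_41 = 10·9 + 4·3 = 3
t_42 = 10·3 + 4·9 = 0
t_43 = 10·0 + 4·3 = 1
t_44 = 10·1 + 4·0 = 10
t_45 = 10·10 + 4·1 = 5
t_46 = 10·5 + 4·10 = 2
t_47 = 10·2 + 4·5 = 7
t_48 = 10·7 + 4·2 = 1
t_49 = 10·1 + 4·7 = 5
t_50 = 10·5 + 4·1 = 10
t_51 = 10·10 + 4·5 = 10
t_52 = 10·10 + 4·10 = 8
t_53 = 10·8 + 4·10 = 10
t_54 = 10·10 + 4·8 = 0
t_55 = 10·0 + 4·10 = 7
t_56 = 10·7 + 4·0 = 4
t_57 = 10·4 + 4·7 = 2
t_58 = 10·2 + 4·4 = 3
t_59 = 10·3 + 4·2 = 5
t_60 = 10·5 + 4·3 = 7
t_61 = 10·7 + 4·5 = 2
t_62 = 10·2 + 4·7 = 4
t_63 = 10·4 + 4·2 = 4
t_64 = 10·4 + 4·4 = 1
t_65 = 10·1 + 4·4 = 4
t_66 = 10·4 + 4·1 = 0
t_67 = 10·0 + 4·4 = 5
t_68 = 10·5 + 4·0 = 6
t_69 = 10·6 + 4·5 = 3
t_70 = 10·3 + 4·6 = 10
t_71 = 10·10 + 4·3 = 2
t_72 = 10·2 + 4·10 = 5
t_73 = 10·5 + 4·2 = 3
t_74 = 10·3 + 4·5 = 6
t_75 = 10·6 + 4·3 = 6
t_76 = 10·6 + 4·6 = 7
t_77 = 10·7 + 4·6 = 6
t_78 = 10·6 + 4·7 = 0
t_79 = 10·0 + 4·6 = 2
t_80 = 10·2 + 4·0 = 9
t_81 = 10·9 + 4·2 = 10
t_82 = 10·10 + 4·9 = 4
t_83 = 10·4 + 4·10 = 3
t_84 = 10·3 + 4·4 = 2
t_85 = 10·2 + 4·3 = 10
t_86 = 10·10 + 4·2 = 9
t_87 = 10·9 + 4·10 = 9
t_88 = 10·9 + 4·9 = 5
t_89 = 10·5 + 4·9 = 9
t_90 = 10·9 + 4·5 = 0
t_91 = 10·0 + 4·9 = 3
t_92 = 10·3 + 4·0 = 8
t_93 = 10·8 + 4·3 = 4
t_94 = 10·4 + 4·8 = 6
t_95 = 10·6 + 4·4 = 10
t_96 = 10·10 + 4·6 = 3
t_97 = 10·3 + 4·10 = 4
t_98 = 10·4 + 4·3 = 8
t_99 = 10·8 + 4·4 = 8
t_100 = 10·8 + 4·8 = 2
t_101 = 10·2 + 4·8 = 8
t_102 = 10·8 + 4·2 = 0
t_103 = 10·0 + 4·8 = 10
t_104 = 10·10 + 4·0 = 1
t_105 = 10·1 + 4·10 = 6
t_106 = 10·6 + 4·1 = 9
t_107 = 10·9 + 4·6 = 4
t_108 = 10·4 + 4·9 = 10
t_109 = 10·10 + 4·4 = 6
t_110 = 10·6 + 4·10 = 1
t_111 = 10·1 + 4·6 = 1
t_112 = 10·1 + 4·1 = 3
t_113 = 10·3 + 4·1 = 1
t_114 = 10·1 + 4·3 = 0
t_115 = 10·0 + 4·1 = 4
t_116 = 10·4 + 4·0 = 7
t_117 = 10·7 + 4·4 = 9
t_118 = 10·9 + 4·7 = 8
t_119 = 10·8 + 4·9 = 6
t_120 = 10·6 + 4·8 = 4
t_121 = 10·4 + 4·6 = 9
t_122 = 10·9 + 4·4 = 7
t_123 = 10·7 + 4·9 = 7
t_124 = 10·7 + 4·7 = 10
t_125 = 10·10 + 4·7 = 7
t_126 = 10·7 + 4·10 = 0
t_127 = 10·0 + 4·7 = 6
t_128 = 10·6 + 4·0 = 5
t_129 = 10·5 + 4·6 = 8
t_130 = 10·8 + 4·5 = 1
t_131 = 10·1 + 4·8 = 9
t_132 = 10·9 + 4·1 = 6
t_133 = 10·6 + 4·9 = 8
t_134 = 10·8 + 4·6 = 5
t_135 = 10·5 + 4·8 = 5
t_136 = 10·5 + 4·5 = 4
t_137 = 10·4 + 4·5 = 5
t_138 = 10·5 + 4·4 = 0
t_139 = 10·0 + 4·5 = 9
t_140 = 10·9 + 4·0 = 2
t_141 = 10·2 + 4·9 = 1
t_142 = 10·1 + 4·2 = 7
t_143 = 10·7 + 4·1 = 8
t_144 = 10·8 + 4·7 = 9
t_145 = 10·9 + 4·8 = 1
t_146 = 10·1 + 4·9 = 2
t_147 = 10·2 + 4·1 = 2
t_148 = 10·2 + 4·2 = 6
t_149 = 10·6 + 4·2 = 2
t_150 = 10·2 + 4·6 = 0
t_151 = 10·0 + 4·2 = 8
t_152 = 10·8 + 4·0 = 3
t_153 = 10·3 + 4·8 = 7
t_154 = 10·7 + 4·3 = 5
t_155 = 10·5 + 4·7 = 1
t_156 = 10·1 + 4·5 = 8
t_157 = 10·8 + 4·1 = 7
t_158 = 10·7 + 4·8 = 3
t_159 = 10·3 + 4·7 = 3
t_160 = 10·3 + 4·3 = 9
t_161 = 10·9 + 4·3 = 3
t_162 = 10·3 + 4·9 = 0
t_163 = 10·0 + 4·3 = 1
t_164 = 10·1 + 4·0 = 10
t_165 = 10·10 + 4·1 = 5
t_166 = 10·5 + 4·10 = 2
t_167 = 10·2 + 4·5 = 7
t_168 = 10·7 + 4·2 = 1
t_169 = 10·1 + 4·7 = 5
t_170 = 10·5 + 4·1 = 10
t_171 = 10·10 + 4·5 = 10
t_172 = 10·10 + 4·10 = 8
t_173 = 10·8 + 4·10 = 10
t_174 = 10·10 + 4·8 = 0
t_175 = 10·0 + 4·10 = 7
t_176 = 10·7 + 4·0 = 4
t_177 = 10·4 + 4·7 = 2
t_178 = 10·2 + 4·4 = 3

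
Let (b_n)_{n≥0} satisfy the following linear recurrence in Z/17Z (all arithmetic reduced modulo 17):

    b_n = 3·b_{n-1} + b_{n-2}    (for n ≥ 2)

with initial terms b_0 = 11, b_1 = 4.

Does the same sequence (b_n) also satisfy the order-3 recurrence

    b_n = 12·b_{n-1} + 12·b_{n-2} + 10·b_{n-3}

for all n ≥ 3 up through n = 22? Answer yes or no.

Terms b_0..b_22: 11, 4, 6, 5, 4, 0, 4, 12, 6, 13, 11, 12, 13, 0, 13, 5, 11, 4, 6, 5, 4, 0, 4
n=3: candidate gives 9, actual b_3 = 5 ✗

no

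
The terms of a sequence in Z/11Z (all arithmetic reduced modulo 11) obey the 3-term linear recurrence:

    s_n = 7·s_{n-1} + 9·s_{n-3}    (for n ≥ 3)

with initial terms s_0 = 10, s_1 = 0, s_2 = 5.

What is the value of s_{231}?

7

s_3 = 7·5 + 0·0 + 9·10 = 4
s_4 = 7·4 + 0·5 + 9·0 = 6
s_5 = 7·6 + 0·4 + 9·5 = 10
s_6 = 7·10 + 0·6 + 9·4 = 7
s_7 = 7·7 + 0·10 + 9·6 = 4
s_8 = 7·4 + 0·7 + 9·10 = 8
Continuing the recurrence:
  s_9 = 9;  s_10 = 0;  s_11 = 6;  s_12 = 2;  s_13 = 3;  s_14 = 9
  s_15 = 4;  s_16 = 0;  s_17 = 4;  s_18 = 9;  s_19 = 8;  s_20 = 4
  s_21 = 10;  s_22 = 10;  s_23 = 7;  s_24 = 7;  s_25 = 7;  s_26 = 2
  s_27 = 0;  s_28 = 8;  s_29 = 8;  s_30 = 1;  s_31 = 2;  s_32 = 9
  s_33 = 6;  s_34 = 5;  s_35 = 6;  s_36 = 8;  s_37 = 2;  s_38 = 2
  s_39 = 9;  s_40 = 4;  s_41 = 2;  s_42 = 7;  s_43 = 8;  s_44 = 8
  s_45 = 9;  s_46 = 3;  s_47 = 5;  s_48 = 6;  s_49 = 3;  s_50 = 0
  s_51 = 10;  s_52 = 9;  s_53 = 8;  s_54 = 3;  s_55 = 3;  s_56 = 5
  s_57 = 7;  s_58 = 10;  s_59 = 5;  s_60 = 10;  s_61 = 6;  s_62 = 10
  s_63 = 6;  s_64 = 8;  s_65 = 3;  s_66 = 9;  s_67 = 3;  s_68 = 4
  s_69 = 10;  s_70 = 9;  s_71 = 0;  s_72 = 2;  s_73 = 7;  s_74 = 5
  s_75 = 9;  s_76 = 5;  s_77 = 3;  s_78 = 3;  s_79 = 0;  s_80 = 5
  s_81 = 7;  s_82 = 5;  s_83 = 3;  s_84 = 7;  s_85 = 6;  s_86 = 3
  s_87 = 7;  s_88 = 4;  s_89 = 0;  s_90 = 8;  s_91 = 4;  s_92 = 6
  s_93 = 4;  s_94 = 9;  s_95 = 7;  s_96 = 8;  s_97 = 5;  s_98 = 10
  s_99 = 10;  s_100 = 5;  s_101 = 4;  s_102 = 8;  s_103 = 2;  s_104 = 6
  s_105 = 4;  s_106 = 2;  s_107 = 2;  s_108 = 6;  s_109 = 5;  s_110 = 9
  s_111 = 7;  s_112 = 6;  s_113 = 2;  s_114 = 0;  s_115 = 10;  s_116 = 0
  s_117 = 0;  s_118 = 2;  s_119 = 3;  s_120 = 10;  s_121 = 0;  s_122 = 5
  s_123 = 4;  s_124 = 6;  s_125 = 10;  s_126 = 7;  s_127 = 4;  s_128 = 8
  s_129 = 9;  s_130 = 0;  s_131 = 6;  s_132 = 2;  s_133 = 3;  s_134 = 9
  s_135 = 4;  s_136 = 0;  s_137 = 4;  s_138 = 9;  s_139 = 8;  s_140 = 4
  s_141 = 10;  s_142 = 10;  s_143 = 7;  s_144 = 7;  s_145 = 7;  s_146 = 2
  s_147 = 0;  s_148 = 8;  s_149 = 8;  s_150 = 1;  s_151 = 2;  s_152 = 9
  s_153 = 6;  s_154 = 5;  s_155 = 6;  s_156 = 8;  s_157 = 2;  s_158 = 2
  s_159 = 9;  s_160 = 4;  s_161 = 2;  s_162 = 7;  s_163 = 8;  s_164 = 8
  s_165 = 9;  s_166 = 3;  s_167 = 5;  s_168 = 6;  s_169 = 3;  s_170 = 0
  s_171 = 10;  s_172 = 9;  s_173 = 8;  s_174 = 3;  s_175 = 3;  s_176 = 5
  s_177 = 7;  s_178 = 10;  s_179 = 5;  s_180 = 10;  s_181 = 6;  s_182 = 10
  s_183 = 6;  s_184 = 8;  s_185 = 3;  s_186 = 9;  s_187 = 3;  s_188 = 4
  s_189 = 10;  s_190 = 9;  s_191 = 0;  s_192 = 2;  s_193 = 7;  s_194 = 5
  s_195 = 9;  s_196 = 5;  s_197 = 3;  s_198 = 3;  s_199 = 0;  s_200 = 5
  s_201 = 7;  s_202 = 5;  s_203 = 3;  s_204 = 7;  s_205 = 6;  s_206 = 3
  s_207 = 7;  s_208 = 4;  s_209 = 0;  s_210 = 8;  s_211 = 4;  s_212 = 6
  s_213 = 4;  s_214 = 9;  s_215 = 7;  s_216 = 8;  s_217 = 5;  s_218 = 10
  s_219 = 10;  s_220 = 5;  s_221 = 4;  s_222 = 8;  s_223 = 2;  s_224 = 6
  s_225 = 4;  s_226 = 2;  s_227 = 2;  s_228 = 6;  s_229 = 5
s_230 = 7·5 + 0·6 + 9·2 = 9
s_231 = 7·9 + 0·5 + 9·6 = 7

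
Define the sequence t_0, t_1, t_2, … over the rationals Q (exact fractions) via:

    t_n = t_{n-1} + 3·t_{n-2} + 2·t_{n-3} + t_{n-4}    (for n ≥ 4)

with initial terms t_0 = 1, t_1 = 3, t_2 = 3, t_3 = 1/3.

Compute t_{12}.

t_4 = 1·1/3 + 3·3 + 2·3 + 1·1 = 49/3
t_5 = 1·49/3 + 3·1/3 + 2·3 + 1·3 = 79/3
t_6 = 1·79/3 + 3·49/3 + 2·1/3 + 1·3 = 79
t_7 = 1·79 + 3·79/3 + 2·49/3 + 1·1/3 = 191
t_8 = 1·191 + 3·79 + 2·79/3 + 1·49/3 = 497
t_9 = 1·497 + 3·191 + 2·79 + 1·79/3 = 3763/3
t_10 = 1·3763/3 + 3·497 + 2·191 + 1·79 = 9619/3
t_11 = 1·9619/3 + 3·3763/3 + 2·497 + 1·191 = 24463/3
t_12 = 1·24463/3 + 3·9619/3 + 2·3763/3 + 1·497 = 20779

20779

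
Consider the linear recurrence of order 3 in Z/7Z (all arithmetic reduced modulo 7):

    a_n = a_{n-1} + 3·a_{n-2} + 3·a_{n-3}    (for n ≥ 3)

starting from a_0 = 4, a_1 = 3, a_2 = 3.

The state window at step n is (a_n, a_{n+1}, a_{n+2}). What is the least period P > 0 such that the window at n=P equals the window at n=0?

342

n=0: window = (4, 3, 3)
n=1: window = (3, 3, 3)
n=2: window = (3, 3, 0)
n=3: window = (3, 0, 4)
n=4: window = (0, 4, 6)
n=5: window = (4, 6, 4)
n=6: window = (6, 4, 6)
n=7: window = (4, 6, 1)
n=8: window = (6, 1, 3)
n=9: window = (1, 3, 3)
n=10: window = (3, 3, 1)
n=11: window = (3, 1, 5)
n=12: window = (1, 5, 3)
n=13: window = (5, 3, 0)
n=14: window = (3, 0, 3)
n=15: window = (0, 3, 5)
n=16: window = (3, 5, 0)
n=17: window = (5, 0, 3)
n=18: window = (0, 3, 4)
n=19: window = (3, 4, 6)
n=20: window = (4, 6, 6)
n=21: window = (6, 6, 1)
n=22: window = (6, 1, 2)
n=23: window = (1, 2, 2)
n=24: window = (2, 2, 4)
n=25: window = (2, 4, 2)
n=26: window = (4, 2, 6)
n=27: window = (2, 6, 3)
n=28: window = (6, 3, 6)
n=29: window = (3, 6, 5)
n=30: window = (6, 5, 4)
n=31: window = (5, 4, 2)
n=32: window = (4, 2, 1)
n=33: window = (2, 1, 5)
n=34: window = (1, 5, 0)
n=35: window = (5, 0, 4)
n=36: window = (0, 4, 5)
n=37: window = (4, 5, 3)
n=38: window = (5, 3, 2)
n=39: window = (3, 2, 5)
n=40: window = (2, 5, 6)
…
n=340: window = (6, 3, 4)
n=341: window = (3, 4, 3)
n=342: window = (4, 3, 3)
window at n=342 equals window at n=0 → period = 342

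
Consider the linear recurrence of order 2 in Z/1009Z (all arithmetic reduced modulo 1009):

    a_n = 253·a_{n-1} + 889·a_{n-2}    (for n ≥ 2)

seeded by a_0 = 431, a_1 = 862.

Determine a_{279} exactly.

176

a_2 = 253·862 + 889·431 = 890
a_3 = 253·890 + 889·862 = 650
a_4 = 253·650 + 889·890 = 137
a_5 = 253·137 + 889·650 = 48
a_6 = 253·48 + 889·137 = 749
a_7 = 253·749 + 889·48 = 99
Continuing the recurrence:
  a_8 = 752;  a_9 = 792;  a_10 = 155;  a_11 = 679;  a_12 = 828;  a_13 = 870
  a_14 = 679;  a_15 = 793;  a_16 = 87;  a_17 = 508;  a_18 = 31;  a_19 = 360
  a_20 = 586;  a_21 = 122;  a_22 = 906;  a_23 = 670;  a_24 = 250;  a_25 = 3
  a_26 = 20;  a_27 = 664;  a_28 = 116;  a_29 = 118;  a_30 = 799;  a_31 = 313
  a_32 = 462;  a_33 = 624;  a_34 = 523;  a_35 = 935;  a_36 = 247;  a_37 = 741
  a_38 = 429;  a_39 = 446;  a_40 = 818;  a_41 = 66;  a_42 = 267;  a_43 = 100
  a_44 = 323;  a_45 = 98;  a_46 = 160;  a_47 = 468;  a_48 = 322;  a_49 = 81
  a_50 = 15;  a_51 = 129;  a_52 = 567;  a_53 = 837;  a_54 = 443;  a_55 = 540
  a_56 = 722;  a_57 = 822;  a_58 = 246;  a_59 = 931;  a_60 = 187;  a_61 = 167
  a_62 = 640;  a_63 = 620;  a_64 = 349;  a_65 = 780;  a_66 = 74;  a_67 = 797
  a_68 = 42;  a_69 = 751;  a_70 = 316;  a_71 = 927;  a_72 = 865;  a_73 = 651
  a_74 = 363;  a_75 = 602;  a_76 = 783;  a_77 = 743;  a_78 = 182;  a_79 = 273
  a_80 = 815;  a_81 = 896;  a_82 = 745;  a_83 = 245;  a_84 = 837;  a_85 = 741
  a_86 = 259;  a_87 = 823;  a_88 = 564;  a_89 = 545;  a_90 = 584;  a_91 = 623
  a_92 = 765;  a_93 = 732;  a_94 = 568;  a_95 = 369;  a_96 = 981;  a_97 = 95
  a_98 = 152;  a_99 = 822;  a_100 = 34;  a_101 = 772;  a_102 = 535;  a_103 = 337
  a_104 = 881;  a_105 = 833;  a_106 = 93;  a_107 = 253;  a_108 = 381;  a_109 = 448
  a_110 = 21;  a_111 = 994;  a_112 = 748;  a_113 = 343;  a_114 = 46;  a_115 = 748
  a_116 = 86;  a_117 = 610;  a_118 = 732;  a_119 = 1006;  a_120 = 193;  a_121 = 757
  a_122 = 867;  a_123 = 368;  a_124 = 163;  a_125 = 106;  a_126 = 195;  a_127 = 291
  a_128 = 782;  a_129 = 477;  a_130 = 607;  a_131 = 476;  a_132 = 165;  a_133 = 769
  a_134 = 200;  a_135 = 698;  a_136 = 235;  a_137 = 920;  a_138 = 742;  a_139 = 642
  a_140 = 738;  a_141 = 702;  a_142 = 254;  a_143 = 202;  a_144 = 446;  a_145 = 815
  a_146 = 316;  a_147 = 310;  a_148 = 150;  a_149 = 750;  a_150 = 220;  a_151 = 975
  a_152 = 313;  a_153 = 531;  a_154 = 928;  a_155 = 543;  a_156 = 794;  a_157 = 516
  a_158 = 962;  a_159 = 855;  a_160 = 984;  a_161 = 47;  a_162 = 765;  a_163 = 231
  a_164 = 949;  a_165 = 487;  a_166 = 250;  a_167 = 774;  a_168 = 346;  a_169 = 712
  a_170 = 383;  a_171 = 360;  a_172 = 724;  a_173 = 730;  a_174 = 946;  a_175 = 388
  a_176 = 788;  a_177 = 445;  a_178 = 872;  a_179 = 731;  a_180 = 592;  a_181 = 507
  a_182 = 727;  a_183 = 1002;  a_184 = 790;  a_185 = 928;  a_186 = 742;  a_187 = 691
  a_188 = 18;  a_189 = 336;  a_190 = 110;  a_191 = 627;  a_192 = 135;  a_193 = 284
  a_194 = 157;  a_195 = 596;  a_196 = 778;  a_197 = 198;  a_198 = 121;  a_199 = 799
  a_200 = 962;  a_201 = 192;  a_202 = 739;  a_203 = 469;  a_204 = 716;  a_205 = 761
  a_206 = 668;  a_207 = 1000;  a_208 = 301;  a_209 = 549;  a_210 = 868;  a_211 = 356
  a_212 = 34;  a_213 = 188;  a_214 = 97;  a_215 = 972;  a_216 = 188;  a_217 = 545
  a_218 = 299;  a_219 = 157;  a_220 = 814;  a_221 = 437;  a_222 = 773;  a_223 = 860
  a_224 = 713;  a_225 = 505;  a_226 = 836;  a_227 = 567;  a_228 = 753;  a_229 = 380
  a_230 = 735;  a_231 = 104;  a_232 = 670;  a_233 = 635;  a_234 = 544;  a_235 = 892
  a_236 = 974;  a_237 = 140;  a_238 = 269;  a_239 = 807;  a_240 = 361;  a_241 = 547
  a_242 = 225;  a_243 = 366;  a_244 = 13;  a_245 = 738;  a_246 = 507;  a_247 = 360
  a_248 = 979;  a_249 = 669;  a_250 = 318;  a_251 = 174;  a_252 = 817;  a_253 = 165
  a_254 = 209;  a_255 = 789;  a_256 = 989;  a_257 = 151;  a_258 = 243;  a_259 = 981
  a_260 = 80;  a_261 = 393;  a_262 = 28;  a_263 = 284;  a_264 = 889;  a_265 = 136
  a_266 = 376;  a_267 = 106;  a_268 = 869;  a_269 = 292;  a_270 = 875;  a_271 = 679
  a_272 = 193;  a_273 = 646;  a_274 = 27;  a_275 = 950;  a_276 = 1004;  a_277 = 770
a_278 = 253·770 + 889·1004 = 673
a_279 = 253·673 + 889·770 = 176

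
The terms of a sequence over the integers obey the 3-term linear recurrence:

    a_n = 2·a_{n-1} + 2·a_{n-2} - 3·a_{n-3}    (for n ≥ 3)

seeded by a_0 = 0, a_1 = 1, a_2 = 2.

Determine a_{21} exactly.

a_3 = 2·2 + 2·1 + -3·0 = 6
a_4 = 2·6 + 2·2 + -3·1 = 13
a_5 = 2·13 + 2·6 + -3·2 = 32
a_6 = 2·32 + 2·13 + -3·6 = 72
a_7 = 2·72 + 2·32 + -3·13 = 169
a_8 = 2·169 + 2·72 + -3·32 = 386
a_9 = 2·386 + 2·169 + -3·72 = 894
a_10 = 2·894 + 2·386 + -3·169 = 2053
a_11 = 2·2053 + 2·894 + -3·386 = 4736
a_12 = 2·4736 + 2·2053 + -3·894 = 10896
a_13 = 2·10896 + 2·4736 + -3·2053 = 25105
a_14 = 2·25105 + 2·10896 + -3·4736 = 57794
a_15 = 2·57794 + 2·25105 + -3·10896 = 133110
a_16 = 2·133110 + 2·57794 + -3·25105 = 306493
a_17 = 2·306493 + 2·133110 + -3·57794 = 705824
a_18 = 2·705824 + 2·306493 + -3·133110 = 1625304
a_19 = 2·1625304 + 2·705824 + -3·306493 = 3742777
a_20 = 2·3742777 + 2·1625304 + -3·705824 = 8618690
a_21 = 2·8618690 + 2·3742777 + -3·1625304 = 19847022

19847022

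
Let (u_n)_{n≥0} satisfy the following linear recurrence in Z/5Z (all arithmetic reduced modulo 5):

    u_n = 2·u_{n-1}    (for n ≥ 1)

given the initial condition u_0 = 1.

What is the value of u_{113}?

u_1 = 2·1 = 2
u_2 = 2·2 = 4
u_3 = 2·4 = 3
u_4 = 2·3 = 1
(u_4) = (1) = (u_0), so the sequence has period 4.
113 ≡ 1 (mod 4), hence u_113 = u_1 = 2.

2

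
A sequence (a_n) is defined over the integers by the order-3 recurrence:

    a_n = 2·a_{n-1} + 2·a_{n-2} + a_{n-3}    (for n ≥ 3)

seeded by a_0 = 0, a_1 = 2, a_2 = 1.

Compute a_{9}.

a_3 = 2·1 + 2·2 + 1·0 = 6
a_4 = 2·6 + 2·1 + 1·2 = 16
a_5 = 2·16 + 2·6 + 1·1 = 45
a_6 = 2·45 + 2·16 + 1·6 = 128
a_7 = 2·128 + 2·45 + 1·16 = 362
a_8 = 2·362 + 2·128 + 1·45 = 1025
a_9 = 2·1025 + 2·362 + 1·128 = 2902

2902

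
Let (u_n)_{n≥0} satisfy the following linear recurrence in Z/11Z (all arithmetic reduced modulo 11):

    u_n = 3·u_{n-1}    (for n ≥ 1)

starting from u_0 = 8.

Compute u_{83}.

7

u_1 = 3·8 = 2
u_2 = 3·2 = 6
u_3 = 3·6 = 7
u_4 = 3·7 = 10
u_5 = 3·10 = 8
(u_5) = (8) = (u_0), so the sequence has period 5.
83 ≡ 3 (mod 5), hence u_83 = u_3 = 7.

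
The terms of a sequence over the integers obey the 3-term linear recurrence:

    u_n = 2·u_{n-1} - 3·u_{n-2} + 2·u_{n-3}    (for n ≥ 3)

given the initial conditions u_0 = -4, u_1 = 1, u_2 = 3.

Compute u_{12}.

223

u_3 = 2·3 + -3·1 + 2·-4 = -5
u_4 = 2·-5 + -3·3 + 2·1 = -17
u_5 = 2·-17 + -3·-5 + 2·3 = -13
u_6 = 2·-13 + -3·-17 + 2·-5 = 15
u_7 = 2·15 + -3·-13 + 2·-17 = 35
u_8 = 2·35 + -3·15 + 2·-13 = -1
u_9 = 2·-1 + -3·35 + 2·15 = -77
u_10 = 2·-77 + -3·-1 + 2·35 = -81
u_11 = 2·-81 + -3·-77 + 2·-1 = 67
u_12 = 2·67 + -3·-81 + 2·-77 = 223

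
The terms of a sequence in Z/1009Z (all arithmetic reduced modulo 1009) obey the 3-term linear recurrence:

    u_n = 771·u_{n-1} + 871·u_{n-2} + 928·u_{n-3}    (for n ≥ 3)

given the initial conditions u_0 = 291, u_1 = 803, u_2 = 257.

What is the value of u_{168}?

u_3 = 771·257 + 871·803 + 928·291 = 195
u_4 = 771·195 + 871·257 + 928·803 = 395
u_5 = 771·395 + 871·195 + 928·257 = 532
u_6 = 771·532 + 871·395 + 928·195 = 843
u_7 = 771·843 + 871·532 + 928·395 = 691
u_8 = 771·691 + 871·843 + 928·532 = 5
Continuing the recurrence:
  u_9 = 645;  u_10 = 710;  u_11 = 918;  u_12 = 585;  u_13 = 465;  u_14 = 618
  u_15 = 674;  u_16 = 168;  u_17 = 584;  u_18 = 165;  u_19 = 727;  u_20 = 69
  u_21 = 48;  u_22 = 887;  u_23 = 679;  u_24 = 678;  u_25 = 3;  u_26 = 55
  u_27 = 190;  u_28 = 424;  u_29 = 592;  u_30 = 119;  u_31 = 934;  u_32 = 899
  u_33 = 657;  u_34 = 95;  u_35 = 570;  u_36 = 822;  u_37 = 529;  u_38 = 39
  u_39 = 466;  u_40 = 283;  u_41 = 385;  u_42 = 73;  u_43 = 410;  u_44 = 403
  u_45 = 6;  u_46 = 558;  u_47 = 210;  u_48 = 673;  u_49 = 745;  u_50 = 371
  u_51 = 575;  u_52 = 830;  u_53 = 804;  u_54 = 683;  u_55 = 306;  u_56 = 873
  u_57 = 402;  u_58 = 215;  u_59 = 225;  u_60 = 253;  u_61 = 293;  u_62 = 225
  u_63 = 549;  u_64 = 211;  u_65 = 82;  u_66 = 734;  u_67 = 719;  u_68 = 437
  u_69 = 667;  u_70 = 184;  u_71 = 295;  u_72 = 712;  u_73 = 946;  u_74 = 806
  u_75 = 345;  u_76 = 448;  u_77 = 442;  u_78 = 781;  u_79 = 367;  u_80 = 135
  u_81 = 268;  u_82 = 867;  u_83 = 3;  u_84 = 201;  u_85 = 583;  u_86 = 759
  u_87 = 98;  u_88 = 277;  u_89 = 331;  u_90 = 174;  u_91 = 454;  u_92 = 547
  u_93 = 922;  u_94 = 265;  u_95 = 484;  u_96 = 581;  u_97 = 490;  u_98 = 104
  u_99 = 818;  u_100 = 497;  u_101 = 548;  u_102 = 99;  u_103 = 808;  u_104 = 887
  u_105 = 323;  u_106 = 639;  u_107 = 900;  u_108 = 389;  u_109 = 862;  u_110 = 223
  u_111 = 279;  u_112 = 496;  u_113 = 953;  u_114 = 983;  u_115 = 983;  u_116 = 186
  u_117 = 777;  u_118 = 375;  u_119 = 348;  u_120 = 253;  u_121 = 629;  u_122 = 95
  u_123 = 256;  u_124 = 129;  u_125 = 941;  u_126 = 853;  u_127 = 748;  u_128 = 362
  u_129 = 840;  u_130 = 308;  u_131 = 407;  u_132 = 444;  u_133 = 888;  u_134 = 144
  u_135 = 948;  u_136 = 411;  u_137 = 845;  u_138 = 372;  u_139 = 696;  u_140 = 118
  u_141 = 113;  u_142 = 337;  u_143 = 587;  u_144 = 381;  u_145 = 801;  u_146 = 838
  u_147 = 199;  u_148 = 147;  u_149 = 844;  u_150 = 847;  u_151 = 987;  u_152 = 597
  u_153 = 197;  u_154 = 653;  u_155 = 104;  u_156 = 347;  u_157 = 510;  u_158 = 903
  u_159 = 398;  u_160 = 683;  u_161 = 980;  u_162 = 481;  u_163 = 686;  u_164 = 737
  u_165 = 728;  u_166 = 416
u_167 = 771·416 + 871·728 + 928·737 = 144
u_168 = 771·144 + 871·416 + 928·728 = 702

702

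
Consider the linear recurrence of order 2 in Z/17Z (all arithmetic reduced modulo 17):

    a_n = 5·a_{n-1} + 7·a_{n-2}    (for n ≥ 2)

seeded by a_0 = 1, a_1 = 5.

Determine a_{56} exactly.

a_2 = 5·5 + 7·1 = 15
a_3 = 5·15 + 7·5 = 8
a_4 = 5·8 + 7·15 = 9
a_5 = 5·9 + 7·8 = 16
a_6 = 5·16 + 7·9 = 7
a_7 = 5·7 + 7·16 = 11
a_8 = 5·11 + 7·7 = 2
a_9 = 5·2 + 7·11 = 2
a_10 = 5·2 + 7·2 = 7
a_11 = 5·7 + 7·2 = 15
a_12 = 5·15 + 7·7 = 5
a_13 = 5·5 + 7·15 = 11
a_14 = 5·11 + 7·5 = 5
a_15 = 5·5 + 7·11 = 0
a_16 = 5·0 + 7·5 = 1
a_17 = 5·1 + 7·0 = 5
(a_16, a_17) = (1, 5) = (a_0, a_1), so the sequence has period 16.
56 ≡ 8 (mod 16), hence a_56 = a_8 = 2.

2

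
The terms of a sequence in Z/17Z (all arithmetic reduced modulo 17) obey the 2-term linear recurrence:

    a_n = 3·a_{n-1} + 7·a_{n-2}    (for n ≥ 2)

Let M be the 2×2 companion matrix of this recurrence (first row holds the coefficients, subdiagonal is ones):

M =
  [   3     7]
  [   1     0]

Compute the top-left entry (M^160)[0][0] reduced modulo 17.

(M^160)[0][0] is the top entry after applying M 160 times to the unit state (1, 0). Equivalently it is h_{161} for the auxiliary sequence (h_n) obeying the same recurrence with h_1 = 1 and h_i = 0 for 0 ≤ i < 1:
h_2 = 3·1 + 7·0 = 3
h_3 = 3·3 + 7·1 = 16
h_4 = 3·16 + 7·3 = 1
h_5 = 3·1 + 7·16 = 13
h_6 = 3·13 + 7·1 = 12
h_7 = 3·12 + 7·13 = 8
h_8 = 3·8 + 7·12 = 6
h_9 = 3·6 + 7·8 = 6
h_10 = 3·6 + 7·6 = 9
h_11 = 3·9 + 7·6 = 1
h_12 = 3·1 + 7·9 = 15
h_13 = 3·15 + 7·1 = 1
h_14 = 3·1 + 7·15 = 6
h_15 = 3·6 + 7·1 = 8
h_16 = 3·8 + 7·6 = 15
h_17 = 3·15 + 7·8 = 16
h_18 = 3·16 + 7·15 = 0
h_19 = 3·0 + 7·16 = 10
h_20 = 3·10 + 7·0 = 13
h_21 = 3·13 + 7·10 = 7
h_22 = 3·7 + 7·13 = 10
h_23 = 3·10 + 7·7 = 11
h_24 = 3·11 + 7·10 = 1
h_25 = 3·1 + 7·11 = 12
h_26 = 3·12 + 7·1 = 9
h_27 = 3·9 + 7·12 = 9
h_28 = 3·9 + 7·9 = 5
h_29 = 3·5 + 7·9 = 10
h_30 = 3·10 + 7·5 = 14
h_31 = 3·14 + 7·10 = 10
h_32 = 3·10 + 7·14 = 9
h_33 = 3·9 + 7·10 = 12
h_34 = 3·12 + 7·9 = 14
h_35 = 3·14 + 7·12 = 7
h_36 = 3·7 + 7·14 = 0
h_37 = 3·0 + 7·7 = 15
h_38 = 3·15 + 7·0 = 11
h_39 = 3·11 + 7·15 = 2
h_40 = 3·2 + 7·11 = 15
h_41 = 3·15 + 7·2 = 8
h_42 = 3·8 + 7·15 = 10
h_43 = 3·10 + 7·8 = 1
h_44 = 3·1 + 7·10 = 5
h_45 = 3·5 + 7·1 = 5
h_46 = 3·5 + 7·5 = 16
h_47 = 3·16 + 7·5 = 15
h_48 = 3·15 + 7·16 = 4
h_49 = 3·4 + 7·15 = 15
h_50 = 3·15 + 7·4 = 5
h_51 = 3·5 + 7·15 = 1
h_52 = 3·1 + 7·5 = 4
h_53 = 3·4 + 7·1 = 2
h_54 = 3·2 + 7·4 = 0
h_55 = 3·0 + 7·2 = 14
h_56 = 3·14 + 7·0 = 8
h_57 = 3·8 + 7·14 = 3
h_58 = 3·3 + 7·8 = 14
h_59 = 3·14 + 7·3 = 12
h_60 = 3·12 + 7·14 = 15
h_61 = 3·15 + 7·12 = 10
h_62 = 3·10 + 7·15 = 16
h_63 = 3·16 + 7·10 = 16
h_64 = 3·16 + 7·16 = 7
h_65 = 3·7 + 7·16 = 14
h_66 = 3·14 + 7·7 = 6
h_67 = 3·6 + 7·14 = 14
h_68 = 3·14 + 7·6 = 16
h_69 = 3·16 + 7·14 = 10
h_70 = 3·10 + 7·16 = 6
h_71 = 3·6 + 7·10 = 3
h_72 = 3·3 + 7·6 = 0
h_73 = 3·0 + 7·3 = 4
h_74 = 3·4 + 7·0 = 12
h_75 = 3·12 + 7·4 = 13
h_76 = 3·13 + 7·12 = 4
h_77 = 3·4 + 7·13 = 1
h_78 = 3·1 + 7·4 = 14
h_79 = 3·14 + 7·1 = 15
h_80 = 3·15 + 7·14 = 7
h_81 = 3·7 + 7·15 = 7
h_82 = 3·7 + 7·7 = 2
h_83 = 3·2 + 7·7 = 4
h_84 = 3·4 + 7·2 = 9
h_85 = 3·9 + 7·4 = 4
h_86 = 3·4 + 7·9 = 7
h_87 = 3·7 + 7·4 = 15
h_88 = 3·15 + 7·7 = 9
h_89 = 3·9 + 7·15 = 13
h_90 = 3·13 + 7·9 = 0
h_91 = 3·0 + 7·13 = 6
h_92 = 3·6 + 7·0 = 1
h_93 = 3·1 + 7·6 = 11
h_94 = 3·11 + 7·1 = 6
h_95 = 3·6 + 7·11 = 10
h_96 = 3·10 + 7·6 = 4
h_97 = 3·4 + 7·10 = 14
h_98 = 3·14 + 7·4 = 2
h_99 = 3·2 + 7·14 = 2
h_100 = 3·2 + 7·2 = 3
h_101 = 3·3 + 7·2 = 6
h_102 = 3·6 + 7·3 = 5
h_103 = 3·5 + 7·6 = 6
h_104 = 3·6 + 7·5 = 2
h_105 = 3·2 + 7·6 = 14
h_106 = 3·14 + 7·2 = 5
h_107 = 3·5 + 7·14 = 11
h_108 = 3·11 + 7·5 = 0
h_109 = 3·0 + 7·11 = 9
h_110 = 3·9 + 7·0 = 10
h_111 = 3·10 + 7·9 = 8
h_112 = 3·8 + 7·10 = 9
h_113 = 3·9 + 7·8 = 15
h_114 = 3·15 + 7·9 = 6
h_115 = 3·6 + 7·15 = 4
h_116 = 3·4 + 7·6 = 3
h_117 = 3·3 + 7·4 = 3
h_118 = 3·3 + 7·3 = 13
h_119 = 3·13 + 7·3 = 9
h_120 = 3·9 + 7·13 = 16
h_121 = 3·16 + 7·9 = 9
h_122 = 3·9 + 7·16 = 3
h_123 = 3·3 + 7·9 = 4
h_124 = 3·4 + 7·3 = 16
h_125 = 3·16 + 7·4 = 8
h_126 = 3·8 + 7·16 = 0
h_127 = 3·0 + 7·8 = 5
h_128 = 3·5 + 7·0 = 15
h_129 = 3·15 + 7·5 = 12
h_130 = 3·12 + 7·15 = 5
h_131 = 3·5 + 7·12 = 14
h_132 = 3·14 + 7·5 = 9
h_133 = 3·9 + 7·14 = 6
h_134 = 3·6 + 7·9 = 13
h_135 = 3·13 + 7·6 = 13
h_136 = 3·13 + 7·13 = 11
h_137 = 3·11 + 7·13 = 5
h_138 = 3·5 + 7·11 = 7
h_139 = 3·7 + 7·5 = 5
h_140 = 3·5 + 7·7 = 13
h_141 = 3·13 + 7·5 = 6
h_142 = 3·6 + 7·13 = 7
h_143 = 3·7 + 7·6 = 12
h_144 = 3·12 + 7·7 = 0
h_145 = 3·0 + 7·12 = 16
h_146 = 3·16 + 7·0 = 14
h_147 = 3·14 + 7·16 = 1
h_148 = 3·1 + 7·14 = 16
h_149 = 3·16 + 7·1 = 4
h_150 = 3·4 + 7·16 = 5
h_151 = 3·5 + 7·4 = 9
h_152 = 3·9 + 7·5 = 11
h_153 = 3·11 + 7·9 = 11
h_154 = 3·11 + 7·11 = 8
h_155 = 3·8 + 7·11 = 16
h_156 = 3·16 + 7·8 = 2
h_157 = 3·2 + 7·16 = 16
h_158 = 3·16 + 7·2 = 11
h_159 = 3·11 + 7·16 = 9
h_160 = 3·9 + 7·11 = 2
h_161 = 3·2 + 7·9 = 1

1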